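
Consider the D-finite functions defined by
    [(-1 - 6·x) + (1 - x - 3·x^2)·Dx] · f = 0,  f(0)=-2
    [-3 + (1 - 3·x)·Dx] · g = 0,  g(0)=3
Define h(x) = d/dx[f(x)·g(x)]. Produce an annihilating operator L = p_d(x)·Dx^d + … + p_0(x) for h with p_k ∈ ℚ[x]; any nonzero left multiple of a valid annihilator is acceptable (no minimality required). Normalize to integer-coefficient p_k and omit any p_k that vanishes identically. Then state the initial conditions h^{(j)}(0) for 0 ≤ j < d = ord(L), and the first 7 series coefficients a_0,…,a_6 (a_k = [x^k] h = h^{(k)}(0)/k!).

L = (32 - 54·x - 216·x^2 + 972·x^4) + (-4 + 16·x + 27·x^2 - 144·x^3 + 243·x^5)·Dx  (order 1).
h: a_k = -24, -192, -990, -4416, -17760, -67428, -245112, …
ICs: h(0) = -24.

f: a_k = -2, -2, -8, -14, -38, -80, -194, …
g: a_k = 3, 9, 27, 81, 243, 729, 2187, …
f·g: L₀ = L_f ⊗_s L_g, ord ≤ 1·1.
Differentiate: ansatz ord ≤ ord L₀ ⇒ L.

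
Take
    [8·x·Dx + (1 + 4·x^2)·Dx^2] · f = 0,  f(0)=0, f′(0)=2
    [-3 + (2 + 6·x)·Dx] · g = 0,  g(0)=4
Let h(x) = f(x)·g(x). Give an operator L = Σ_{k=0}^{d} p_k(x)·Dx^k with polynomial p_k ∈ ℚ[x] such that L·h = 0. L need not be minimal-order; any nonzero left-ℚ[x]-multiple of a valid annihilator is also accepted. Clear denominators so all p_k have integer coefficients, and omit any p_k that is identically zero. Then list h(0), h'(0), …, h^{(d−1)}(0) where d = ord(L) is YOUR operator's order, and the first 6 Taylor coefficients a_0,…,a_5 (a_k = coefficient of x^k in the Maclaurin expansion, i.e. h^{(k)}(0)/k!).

f: a_k = 0, 2, 0, -8/3, 0, 32/5, …
g: a_k = 4, 6, -9/2, 27/4, -405/32, 1701/64, …
h₀=f·g: eliminate ⇒ L₀, order ≤ 2·1.
L = (27 - 48·x - 36·x^2) + (-12 - 4·x + 144·x^2 + 144·x^3)·Dx + (4 + 24·x + 52·x^2 + 96·x^3 + 144·x^4)·Dx^2  (order 2).
h: a_k = 0, 8, 12, -59/3, -5/2, 983/80, …
ICs: h(0) = 0, h′(0) = 8.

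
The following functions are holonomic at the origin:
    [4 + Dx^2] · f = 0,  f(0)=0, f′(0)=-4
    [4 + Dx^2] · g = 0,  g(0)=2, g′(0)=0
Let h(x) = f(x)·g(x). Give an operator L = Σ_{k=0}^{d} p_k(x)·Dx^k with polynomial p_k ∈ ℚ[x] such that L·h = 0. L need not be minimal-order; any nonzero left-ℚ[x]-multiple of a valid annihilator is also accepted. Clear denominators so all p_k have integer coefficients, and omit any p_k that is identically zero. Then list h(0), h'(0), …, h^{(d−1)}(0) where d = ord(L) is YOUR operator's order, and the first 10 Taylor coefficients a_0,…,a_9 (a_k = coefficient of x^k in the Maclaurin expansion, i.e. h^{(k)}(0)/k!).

L = 16·Dx + Dx^3  (order 3).
h: a_k = 0, -8, 0, 64/3, 0, -256/15, 0, 2048/315, 0, -4096/2835, …
ICs: h(0) = 0, h′(0) = -8, h′′(0) = 0.

f: a_k = 0, -4, 0, 8/3, 0, -8/15, 0, 16/315, 0, -8/2835, …
g: a_k = 2, 0, -4, 0, 4/3, 0, -8/45, 0, 4/315, 0, …
L₀ := L_f ⊗_s L_g (sym. prod.), ord ≤ 4.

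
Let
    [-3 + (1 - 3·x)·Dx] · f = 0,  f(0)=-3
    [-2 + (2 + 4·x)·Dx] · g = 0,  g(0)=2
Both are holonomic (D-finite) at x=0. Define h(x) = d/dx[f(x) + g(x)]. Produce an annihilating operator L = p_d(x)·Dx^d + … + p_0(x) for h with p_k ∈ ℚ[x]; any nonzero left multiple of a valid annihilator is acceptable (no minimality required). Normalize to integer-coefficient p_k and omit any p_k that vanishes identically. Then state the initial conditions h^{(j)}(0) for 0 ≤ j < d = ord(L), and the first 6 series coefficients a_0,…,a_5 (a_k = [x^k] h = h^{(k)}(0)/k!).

f: a_k = -3, -9, -27, -81, -243, -729, …
g: a_k = 2, 2, -1, 1, -5/4, 7/4, …
L₀ := lclm(L_f,L_g); ord L₀ ≤ 1+1.
h₀' ⇒ L via d/dx closure of L₀.
L = (-72 - 54·x) + (-51 - 234·x - 189·x^2)·Dx + (7 + 2·x - 51·x^2 - 54·x^3)·Dx^2  (order 2).
h: a_k = -7, -56, -240, -977, -14545/4, -52551/4, …
ICs: h(0) = -7, h′(0) = -56.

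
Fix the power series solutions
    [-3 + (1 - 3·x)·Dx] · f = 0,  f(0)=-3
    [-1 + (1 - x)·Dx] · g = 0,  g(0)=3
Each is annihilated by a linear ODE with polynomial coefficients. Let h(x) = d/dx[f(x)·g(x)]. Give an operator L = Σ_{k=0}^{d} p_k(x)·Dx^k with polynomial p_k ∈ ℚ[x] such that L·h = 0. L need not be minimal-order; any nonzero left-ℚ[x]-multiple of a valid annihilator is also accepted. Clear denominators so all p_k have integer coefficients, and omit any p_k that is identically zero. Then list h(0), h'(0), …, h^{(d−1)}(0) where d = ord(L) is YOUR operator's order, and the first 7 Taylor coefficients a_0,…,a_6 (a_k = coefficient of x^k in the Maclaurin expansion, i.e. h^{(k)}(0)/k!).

f: a_k = -3, -9, -27, -81, -243, -729, -2187, …
g: a_k = 3, 3, 3, 3, 3, 3, 3, …
h₀=f·g: eliminate ⇒ L₀, order ≤ 1·1.
Derive L from L₀ (diff closure).
L = (13 - 36·x + 27·x^2) + (-2 + 11·x - 18·x^2 + 9·x^3)·Dx  (order 1).
h: a_k = -36, -234, -1080, -4356, -16380, -59022, -206640, …
ICs: h(0) = -36.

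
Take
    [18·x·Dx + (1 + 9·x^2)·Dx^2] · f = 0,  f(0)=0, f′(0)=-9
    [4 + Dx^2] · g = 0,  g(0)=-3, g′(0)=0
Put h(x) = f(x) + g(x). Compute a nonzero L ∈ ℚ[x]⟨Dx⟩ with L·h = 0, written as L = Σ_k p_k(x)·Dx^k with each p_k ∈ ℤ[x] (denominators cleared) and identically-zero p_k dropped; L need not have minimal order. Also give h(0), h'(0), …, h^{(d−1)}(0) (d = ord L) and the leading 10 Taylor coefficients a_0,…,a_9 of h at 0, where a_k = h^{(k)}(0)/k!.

f: a_k = 0, -9, 0, 27, 0, -729/5, 0, 6561/7, 0, -6561, …
g: a_k = -3, 0, 6, 0, -2, 0, 4/15, 0, -2/105, 0, …
h₀=f+g: left-lcm gives L₀, ord ≤ 4.
L = (-3744·x + 37584·x^3 + 11664·x^5)·Dx + (-28 + 864·x^2 + 10692·x^4 + 5832·x^6)·Dx^2 + (-936·x + 9396·x^3 + 2916·x^5)·Dx^3 + (-7 + 216·x^2 + 2673·x^4 + 1458·x^6)·Dx^4  (order 4).
h: a_k = -3, -9, 6, 27, -2, -729/5, 4/15, 6561/7, -2/105, -6561, …
ICs: h(0) = -3, h′(0) = -9, h′′(0) = 12, h′′′(0) = 162.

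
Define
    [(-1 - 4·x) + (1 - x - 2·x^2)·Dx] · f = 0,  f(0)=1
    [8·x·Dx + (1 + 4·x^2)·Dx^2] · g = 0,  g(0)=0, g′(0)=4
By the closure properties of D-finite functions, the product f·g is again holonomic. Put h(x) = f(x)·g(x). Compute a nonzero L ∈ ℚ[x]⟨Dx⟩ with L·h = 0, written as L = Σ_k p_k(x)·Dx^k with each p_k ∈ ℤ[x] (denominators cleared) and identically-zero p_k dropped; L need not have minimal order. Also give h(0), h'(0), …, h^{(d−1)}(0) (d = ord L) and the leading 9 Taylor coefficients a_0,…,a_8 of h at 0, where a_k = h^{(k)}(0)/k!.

f: a_k = 1, 1, 3, 5, 11, 21, 43, 85, 171, …
g: a_k = 0, 4, 0, -16/3, 0, 64/5, 0, -256/7, 0, …
Product ⇒ symmetric product L₀, ord ≤ 2.
L = (4 + 8·x + 48·x^2) + (2 + 16·x^2 + 48·x^3)·Dx + (-1 + x - 2·x^2 + 4·x^3 + 8·x^4)·Dx^2  (order 2).
h: a_k = 0, 4, 4, 20/3, 44/3, 204/5, 1052/15, 12092/105, 1788/7, …
ICs: h(0) = 0, h′(0) = 4.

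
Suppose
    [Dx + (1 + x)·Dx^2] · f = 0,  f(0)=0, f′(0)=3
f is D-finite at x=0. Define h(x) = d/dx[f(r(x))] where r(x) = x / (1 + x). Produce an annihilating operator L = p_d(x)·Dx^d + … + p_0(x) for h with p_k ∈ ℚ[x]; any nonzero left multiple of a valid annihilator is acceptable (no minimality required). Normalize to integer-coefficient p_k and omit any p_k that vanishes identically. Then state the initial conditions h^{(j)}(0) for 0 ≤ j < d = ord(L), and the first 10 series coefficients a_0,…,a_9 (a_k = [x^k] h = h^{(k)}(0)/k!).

L = (3 + 4·x) + (1 + 3·x + 2·x^2)·Dx  (order 1).
h: a_k = 3, -9, 21, -45, 93, -189, 381, -765, 1533, -3069, …
ICs: h(0) = 3.

f: a_k = 0, 3, -3/2, 1, -3/4, 3/5, -1/2, 3/7, -3/8, 1/3, …
L₀ from L_f via x↦r, Dx↦r'^{-1}Dx.
h₀' ⇒ L via d/dx closure of L₀.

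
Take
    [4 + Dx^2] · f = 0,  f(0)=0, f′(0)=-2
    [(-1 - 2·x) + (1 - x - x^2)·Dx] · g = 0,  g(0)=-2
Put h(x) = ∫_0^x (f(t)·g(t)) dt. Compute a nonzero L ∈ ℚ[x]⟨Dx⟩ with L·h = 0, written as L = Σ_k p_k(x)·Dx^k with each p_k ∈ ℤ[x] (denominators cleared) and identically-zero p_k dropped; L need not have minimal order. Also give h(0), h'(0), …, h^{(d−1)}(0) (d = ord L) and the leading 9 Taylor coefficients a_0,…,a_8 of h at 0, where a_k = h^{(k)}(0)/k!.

f: a_k = 0, -2, 0, 4/3, 0, -4/15, 0, 8/315, 0, …
g: a_k = -2, -2, -4, -6, -10, -16, -26, -42, -68, …
Sym-product of L_f,L_g gives L₀ (≤ ord 2).
h=∫₀ˣh₀: take L = L₀·Dx.
L = (-2 + 4·x + 4·x^2)·Dx + (2 + 4·x)·Dx^2 + (-1 + x + x^2)·Dx^3  (order 3).
h: a_k = 0, 0, 2, 4/3, 4/3, 28/15, 38/15, 368/105, 625/126, …
ICs: h(0) = 0, h′(0) = 0, h′′(0) = 4.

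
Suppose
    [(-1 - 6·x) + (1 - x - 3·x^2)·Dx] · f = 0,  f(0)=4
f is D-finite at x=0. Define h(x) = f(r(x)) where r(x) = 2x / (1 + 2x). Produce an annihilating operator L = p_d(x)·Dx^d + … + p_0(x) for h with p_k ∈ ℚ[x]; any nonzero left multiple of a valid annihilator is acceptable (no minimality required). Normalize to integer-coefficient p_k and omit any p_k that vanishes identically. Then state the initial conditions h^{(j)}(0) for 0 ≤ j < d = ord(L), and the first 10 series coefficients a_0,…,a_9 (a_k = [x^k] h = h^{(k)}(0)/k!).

L = (2 + 28·x) + (-1 - 4·x + 8·x^2 + 24·x^3)·Dx  (order 1).
h: a_k = 4, 8, 48, 0, 576, -1152, 9216, -32256, 175104, -737280, …
ICs: h(0) = 4.

f: a_k = 4, 4, 16, 28, 76, 160, 388, 868, 2032, 4636, …
Change of var in L_f (x↦r) gives L₀.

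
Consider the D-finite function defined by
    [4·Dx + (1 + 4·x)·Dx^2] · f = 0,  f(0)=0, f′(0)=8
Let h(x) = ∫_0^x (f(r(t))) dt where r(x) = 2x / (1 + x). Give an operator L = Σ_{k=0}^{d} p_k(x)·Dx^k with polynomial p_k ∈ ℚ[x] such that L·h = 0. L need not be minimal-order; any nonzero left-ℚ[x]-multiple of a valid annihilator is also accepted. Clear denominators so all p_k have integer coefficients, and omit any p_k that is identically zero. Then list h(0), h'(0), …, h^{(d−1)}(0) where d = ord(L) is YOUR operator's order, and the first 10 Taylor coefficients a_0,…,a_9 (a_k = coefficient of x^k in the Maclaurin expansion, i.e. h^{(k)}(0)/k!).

L = (10 + 18·x)·Dx^2 + (1 + 10·x + 9·x^2)·Dx^3  (order 3).
h: a_k = 0, 0, 8, -80/3, 364/3, -656, 59048/15, -75920/3, 1195742/7, -10761680/9, …
ICs: h(0) = 0, h′(0) = 0, h′′(0) = 16.

f: a_k = 0, 8, -16, 128/3, -128, 2048/5, -4096/3, 32768/7, -16384, 524288/9, …
Change of var in L_f (x↦r) gives L₀.
h=∫₀ˣh₀: take L = L₀·Dx.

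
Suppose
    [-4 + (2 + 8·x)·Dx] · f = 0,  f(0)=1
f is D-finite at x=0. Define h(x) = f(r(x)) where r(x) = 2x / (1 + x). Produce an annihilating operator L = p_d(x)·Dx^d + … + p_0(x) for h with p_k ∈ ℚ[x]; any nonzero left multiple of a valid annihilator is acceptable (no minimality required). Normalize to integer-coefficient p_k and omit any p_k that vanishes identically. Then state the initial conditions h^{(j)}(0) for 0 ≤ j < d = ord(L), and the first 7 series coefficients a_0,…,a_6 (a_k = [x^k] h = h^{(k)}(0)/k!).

L = -4 + (1 + 10·x + 9·x^2)·Dx  (order 1).
h: a_k = 1, 4, -12, 52, -284, 1764, -11820, …
ICs: h(0) = 1.

f: a_k = 1, 2, -2, 4, -10, 28, -84, …
f∘r: x↦r, Dx↦Dx/r' in L_f ⇒ L₀.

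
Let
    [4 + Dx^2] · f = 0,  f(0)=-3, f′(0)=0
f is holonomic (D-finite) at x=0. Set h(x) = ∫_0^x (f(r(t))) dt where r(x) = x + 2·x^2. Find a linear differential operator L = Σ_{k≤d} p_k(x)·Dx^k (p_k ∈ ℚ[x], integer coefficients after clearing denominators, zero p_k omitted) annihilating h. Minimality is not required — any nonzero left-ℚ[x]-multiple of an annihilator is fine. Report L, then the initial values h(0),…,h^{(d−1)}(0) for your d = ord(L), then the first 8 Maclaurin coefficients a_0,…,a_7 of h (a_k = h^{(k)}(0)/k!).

L = (4 + 48·x + 192·x^2 + 256·x^3)·Dx - 4·Dx^2 + (1 + 4·x)·Dx^3  (order 3).
h: a_k = 0, -3, 0, 2, 6, 22/5, -8/3, -716/105, …
ICs: h(0) = 0, h′(0) = -3, h′′(0) = 0.

f: a_k = -3, 0, 6, 0, -2, 0, 4/15, 0, …
L₀ from L_f via x↦r, Dx↦r'^{-1}Dx.
h=∫h₀ ⇒ L = L₀·Dx.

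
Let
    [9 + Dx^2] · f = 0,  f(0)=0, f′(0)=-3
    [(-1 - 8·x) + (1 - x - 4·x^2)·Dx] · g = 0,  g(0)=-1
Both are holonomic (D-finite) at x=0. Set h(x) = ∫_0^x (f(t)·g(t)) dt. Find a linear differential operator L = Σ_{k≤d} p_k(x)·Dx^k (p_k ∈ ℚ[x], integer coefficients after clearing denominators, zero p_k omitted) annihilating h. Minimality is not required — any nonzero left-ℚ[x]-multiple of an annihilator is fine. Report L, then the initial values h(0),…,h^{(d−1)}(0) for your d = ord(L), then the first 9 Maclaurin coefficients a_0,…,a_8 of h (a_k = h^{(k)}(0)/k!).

L = (-1 + 9·x + 36·x^2)·Dx + (2 + 16·x)·Dx^2 + (-1 + x + 4·x^2)·Dx^3  (order 3).
h: a_k = 0, 0, 3/2, 1, 21/8, 9/2, 887/80, 6261/280, 236427/4480, …
ICs: h(0) = 0, h′(0) = 0, h′′(0) = 3.

f: a_k = 0, -3, 0, 9/2, 0, -81/40, 0, 243/560, 0, …
g: a_k = -1, -1, -5, -9, -29, -65, -181, -441, -1165, …
L₀ := L_f ⊗_s L_g (sym. prod.), ord ≤ 2.
h=∫₀ˣh₀: take L = L₀·Dx.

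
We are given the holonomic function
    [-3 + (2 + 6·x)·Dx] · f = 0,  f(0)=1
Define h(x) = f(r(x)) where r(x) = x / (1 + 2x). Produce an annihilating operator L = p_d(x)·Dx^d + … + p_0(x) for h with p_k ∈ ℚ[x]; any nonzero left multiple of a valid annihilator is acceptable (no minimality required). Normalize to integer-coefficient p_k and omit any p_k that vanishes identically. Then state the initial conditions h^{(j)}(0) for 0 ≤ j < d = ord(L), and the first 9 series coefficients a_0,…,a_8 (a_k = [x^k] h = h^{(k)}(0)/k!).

L = -3 + (2 + 14·x + 20·x^2)·Dx  (order 1).
h: a_k = 1, 3/2, -33/8, 195/16, -4965/128, 33909/256, -492501/1024, 3761283/2048, -239121645/32768, …
ICs: h(0) = 1.

f: a_k = 1, 3/2, -9/8, 27/16, -405/128, 1701/256, -15309/1024, 72171/2048, -2814669/32768, …
Substitute x→r, Dx→(1/r')Dx; clear ⇒ L₀.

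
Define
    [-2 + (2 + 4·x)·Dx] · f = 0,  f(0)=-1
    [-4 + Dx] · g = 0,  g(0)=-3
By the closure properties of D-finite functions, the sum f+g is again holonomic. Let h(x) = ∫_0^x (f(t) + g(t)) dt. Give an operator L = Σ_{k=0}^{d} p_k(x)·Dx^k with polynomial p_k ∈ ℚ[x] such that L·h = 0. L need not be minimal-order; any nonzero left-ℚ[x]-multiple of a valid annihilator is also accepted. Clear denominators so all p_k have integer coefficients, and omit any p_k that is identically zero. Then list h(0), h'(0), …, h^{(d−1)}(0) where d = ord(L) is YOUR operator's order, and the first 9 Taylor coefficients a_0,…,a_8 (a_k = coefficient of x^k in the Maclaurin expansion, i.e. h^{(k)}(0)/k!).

f: a_k = -1, -1, 1/2, -1/2, 5/8, -7/8, 21/16, -33/16, 429/128, …
g: a_k = -3, -12, -24, -32, -32, -128/5, -256/15, -1024/105, -512/105, …
f+g: L₀ = lclm(L_f,L_g), ord ≤ 1+1.
∫: right-multiply L₀ by Dx.
L = (20 + 32·x)·Dx + (-17 - 64·x - 64·x^2)·Dx^2 + (3 + 14·x + 16·x^2)·Dx^3  (order 3).
h: a_k = 0, -4, -13/2, -47/6, -65/8, -251/40, -353/80, -3781/1680, -19849/13440, …
ICs: h(0) = 0, h′(0) = -4, h′′(0) = -13.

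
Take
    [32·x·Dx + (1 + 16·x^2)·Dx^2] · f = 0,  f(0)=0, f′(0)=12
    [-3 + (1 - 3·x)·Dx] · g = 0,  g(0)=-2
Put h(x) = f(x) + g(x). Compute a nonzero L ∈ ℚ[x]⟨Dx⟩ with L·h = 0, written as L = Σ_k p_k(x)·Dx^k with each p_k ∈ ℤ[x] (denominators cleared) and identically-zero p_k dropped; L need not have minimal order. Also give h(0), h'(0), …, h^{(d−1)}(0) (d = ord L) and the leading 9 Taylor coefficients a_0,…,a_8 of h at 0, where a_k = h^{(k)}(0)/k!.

L = (96 - 1152·x - 4608·x^2)·Dx + (-43 + 96·x - 240·x^2 - 4608·x^3)·Dx^2 + (3 + 7·x + 112·x^3 - 768·x^4)·Dx^3  (order 3).
h: a_k = -2, 6, -18, -118, -162, 642/5, -1458, -79770/7, -13122, …
ICs: h(0) = -2, h′(0) = 6, h′′(0) = -36.

f: a_k = 0, 12, 0, -64, 0, 3072/5, 0, -49152/7, 0, …
g: a_k = -2, -6, -18, -54, -162, -486, -1458, -4374, -13122, …
L₀ := lclm(L_f,L_g); ord L₀ ≤ 2+1.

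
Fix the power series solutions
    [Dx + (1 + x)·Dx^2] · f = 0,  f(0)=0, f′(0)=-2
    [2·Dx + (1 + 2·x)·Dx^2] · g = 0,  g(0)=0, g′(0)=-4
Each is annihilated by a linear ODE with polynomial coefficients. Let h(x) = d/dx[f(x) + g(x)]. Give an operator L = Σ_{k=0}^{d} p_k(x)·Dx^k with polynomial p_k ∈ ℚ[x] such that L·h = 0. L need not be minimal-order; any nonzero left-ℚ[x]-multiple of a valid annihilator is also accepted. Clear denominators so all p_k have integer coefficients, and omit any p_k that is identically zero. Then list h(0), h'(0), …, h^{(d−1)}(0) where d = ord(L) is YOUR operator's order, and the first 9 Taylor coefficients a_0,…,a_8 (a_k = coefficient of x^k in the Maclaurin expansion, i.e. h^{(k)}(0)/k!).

L = 4 + (6 + 8·x)·Dx + (1 + 3·x + 2·x^2)·Dx^2  (order 2).
h: a_k = -6, 10, -18, 34, -66, 130, -258, 514, -1026, …
ICs: h(0) = -6, h′(0) = 10.

f: a_k = 0, -2, 1, -2/3, 1/2, -2/5, 1/3, -2/7, 1/4, …
g: a_k = 0, -4, 4, -16/3, 8, -64/5, 64/3, -256/7, 64, …
f+g: L₀ = lclm(L_f,L_g), ord ≤ 2+2.
h₀' ⇒ L via d/dx closure of L₀.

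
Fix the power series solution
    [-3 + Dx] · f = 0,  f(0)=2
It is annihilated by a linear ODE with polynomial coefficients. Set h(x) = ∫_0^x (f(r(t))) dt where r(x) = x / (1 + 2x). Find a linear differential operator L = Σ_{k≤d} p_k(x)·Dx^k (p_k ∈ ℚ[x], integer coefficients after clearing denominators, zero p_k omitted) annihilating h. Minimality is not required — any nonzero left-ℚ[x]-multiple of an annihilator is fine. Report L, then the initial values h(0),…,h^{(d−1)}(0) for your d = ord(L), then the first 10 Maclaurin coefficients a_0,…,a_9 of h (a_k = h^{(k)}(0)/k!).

L = -3·Dx + (1 + 4·x + 4·x^2)·Dx^2  (order 2).
h: a_k = 0, 2, 3, -1, -3/4, 51/20, -173/40, 1581/280, -12441/2240, 15139/6720, …
ICs: h(0) = 0, h′(0) = 2.

f: a_k = 2, 6, 9, 9, 27/4, 81/20, 81/40, 243/280, 729/2240, 243/2240, …
Substitute x→r, Dx→(1/r')Dx; clear ⇒ L₀.
Integrate: L := L₀·Dx.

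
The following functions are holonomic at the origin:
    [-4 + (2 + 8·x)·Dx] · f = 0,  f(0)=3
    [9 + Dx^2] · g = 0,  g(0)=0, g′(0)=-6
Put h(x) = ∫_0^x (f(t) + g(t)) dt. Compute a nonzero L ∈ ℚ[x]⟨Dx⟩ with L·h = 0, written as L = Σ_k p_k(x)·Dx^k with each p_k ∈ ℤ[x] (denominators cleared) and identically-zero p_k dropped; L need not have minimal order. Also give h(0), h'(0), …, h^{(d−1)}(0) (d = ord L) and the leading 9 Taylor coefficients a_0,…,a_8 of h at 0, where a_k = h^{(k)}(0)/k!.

L = (-378 - 1296·x - 2592·x^2)·Dx + (45 + 828·x + 3888·x^2 + 5184·x^3)·Dx^2 + (-42 - 144·x - 288·x^2)·Dx^3 + (5 + 92·x + 432·x^2 + 576·x^3)·Dx^4  (order 4).
h: a_k = 0, 3, 0, -2, 21/4, -6, 533/40, -36, 222003/2240, …
ICs: h(0) = 0, h′(0) = 3, h′′(0) = 0, h′′′(0) = -12.

f: a_k = 3, 6, -6, 12, -30, 84, -252, 792, -2574, …
g: a_k = 0, -6, 0, 9, 0, -81/20, 0, 243/280, 0, …
Sum ⇒ L₀ = lclm(L_f,L_g) in ℚ(x)⟨Dx⟩.
∫: right-multiply L₀ by Dx.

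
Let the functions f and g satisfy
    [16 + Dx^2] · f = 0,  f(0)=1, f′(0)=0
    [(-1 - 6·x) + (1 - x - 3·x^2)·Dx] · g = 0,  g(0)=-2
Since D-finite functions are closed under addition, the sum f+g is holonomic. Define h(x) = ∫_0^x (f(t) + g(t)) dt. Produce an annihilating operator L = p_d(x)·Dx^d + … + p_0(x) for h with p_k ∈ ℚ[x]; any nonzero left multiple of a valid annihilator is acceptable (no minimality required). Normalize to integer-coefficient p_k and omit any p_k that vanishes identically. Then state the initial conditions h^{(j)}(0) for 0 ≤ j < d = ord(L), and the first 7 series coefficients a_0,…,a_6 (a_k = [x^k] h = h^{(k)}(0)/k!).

L = (-464 - 2816·x - 416·x^2 - 2112·x^3 - 5760·x^4 - 6912·x^5)·Dx + (192 - 304·x - 672·x^2 + 1312·x^3 + 1008·x^4 - 3456·x^5 - 3456·x^6)·Dx^2 + (-29 - 176·x - 26·x^2 - 132·x^3 - 360·x^4 - 432·x^5)·Dx^3 + (12 - 19·x - 42·x^2 + 82·x^3 + 63·x^4 - 216·x^5 - 216·x^6)·Dx^4  (order 4).
h: a_k = 0, -1, -1, -16/3, -7/2, -82/15, -40/3, …
ICs: h(0) = 0, h′(0) = -1, h′′(0) = -2, h′′′(0) = -32.

f: a_k = 1, 0, -8, 0, 32/3, 0, -256/45, …
g: a_k = -2, -2, -8, -14, -38, -80, -194, …
Weyl lclm of L_f,L_g ⇒ L₀ (ord ≤ 3).
Integrate: L := L₀·Dx.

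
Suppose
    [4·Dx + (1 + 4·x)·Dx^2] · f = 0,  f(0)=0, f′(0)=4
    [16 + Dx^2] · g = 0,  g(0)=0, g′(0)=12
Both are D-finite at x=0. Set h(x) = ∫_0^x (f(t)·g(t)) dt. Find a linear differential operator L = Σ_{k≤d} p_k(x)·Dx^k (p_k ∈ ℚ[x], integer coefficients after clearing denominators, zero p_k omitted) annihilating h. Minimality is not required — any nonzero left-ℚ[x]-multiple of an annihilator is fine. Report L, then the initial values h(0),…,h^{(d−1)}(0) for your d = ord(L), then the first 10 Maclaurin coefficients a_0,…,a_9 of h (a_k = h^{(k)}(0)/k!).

L = (-768 + 6144·x + 77824·x^2 + 262144·x^3 + 262144·x^4)·Dx + (256 + 5120·x + 24576·x^2 + 32768·x^3)·Dx^2 + (1280·x + 10752·x^2 + 32768·x^3 + 32768·x^4)·Dx^3 + (16 + 320·x + 1536·x^2 + 2048·x^3)·Dx^4 + (3 + 56·x + 368·x^2 + 1024·x^3 + 1024·x^4)·Dx^5  (order 5).
h: a_k = 0, 0, 0, 16, -24, 128/5, -256/3, 5632/21, -3968/5, 462848/189, …
ICs: h(0) = 0, h′(0) = 0, h′′(0) = 0, h′′′(0) = 96, h′′′′(0) = -576.

f: a_k = 0, 4, -8, 64/3, -64, 1024/5, -2048/3, 16384/7, -8192, 262144/9, …
g: a_k = 0, 12, 0, -32, 0, 128/5, 0, -1024/105, 0, 2048/945, …
h₀=f·g: eliminate ⇒ L₀, order ≤ 2·2.
Integrate: L := L₀·Dx.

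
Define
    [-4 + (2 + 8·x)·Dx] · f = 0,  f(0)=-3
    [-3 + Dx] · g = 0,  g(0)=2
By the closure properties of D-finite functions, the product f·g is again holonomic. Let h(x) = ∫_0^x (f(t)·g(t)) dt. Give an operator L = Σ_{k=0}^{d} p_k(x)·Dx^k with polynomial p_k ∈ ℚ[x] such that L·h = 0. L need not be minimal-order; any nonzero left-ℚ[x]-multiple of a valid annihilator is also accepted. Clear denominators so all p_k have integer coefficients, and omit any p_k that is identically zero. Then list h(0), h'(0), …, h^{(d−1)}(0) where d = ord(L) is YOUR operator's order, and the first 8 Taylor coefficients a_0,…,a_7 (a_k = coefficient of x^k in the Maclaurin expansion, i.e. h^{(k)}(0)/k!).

L = (-5 - 12·x)·Dx + (1 + 4·x)·Dx^2  (order 2).
h: a_k = 0, -6, -15, -17, -69/4, -129/20, -631/40, 1377/56, …
ICs: h(0) = 0, h′(0) = -6.

f: a_k = -3, -6, 6, -12, 30, -84, 252, -792, …
g: a_k = 2, 6, 9, 9, 27/4, 81/20, 81/40, 243/280, …
f·g: L₀ = L_f ⊗_s L_g, ord ≤ 1·1.
∫: right-multiply L₀ by Dx.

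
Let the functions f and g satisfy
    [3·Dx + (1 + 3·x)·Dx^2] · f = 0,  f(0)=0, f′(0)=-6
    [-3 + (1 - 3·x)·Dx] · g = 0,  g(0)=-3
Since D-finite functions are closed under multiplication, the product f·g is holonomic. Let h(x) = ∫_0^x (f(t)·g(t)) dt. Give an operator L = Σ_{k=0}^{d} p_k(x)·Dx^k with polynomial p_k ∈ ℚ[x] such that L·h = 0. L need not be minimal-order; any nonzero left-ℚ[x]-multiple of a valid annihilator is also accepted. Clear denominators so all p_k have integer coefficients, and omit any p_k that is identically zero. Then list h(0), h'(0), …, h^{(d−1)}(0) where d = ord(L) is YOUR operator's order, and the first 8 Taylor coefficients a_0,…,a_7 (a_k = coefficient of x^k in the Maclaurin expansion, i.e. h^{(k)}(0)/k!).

L = 9·Dx + (3 + 27·x)·Dx^2 + (-1 + 9·x^2)·Dx^3  (order 3).
h: a_k = 0, 0, 9, 9, 135/4, 567/10, 3807/20, 26973/70, …
ICs: h(0) = 0, h′(0) = 0, h′′(0) = 18.

f: a_k = 0, -6, 9, -18, 81/2, -486/5, 243, -4374/7, …
g: a_k = -3, -9, -27, -81, -243, -729, -2187, -6561, …
Product ⇒ symmetric product L₀, ord ≤ 2.
h=∫h₀ ⇒ L = L₀·Dx.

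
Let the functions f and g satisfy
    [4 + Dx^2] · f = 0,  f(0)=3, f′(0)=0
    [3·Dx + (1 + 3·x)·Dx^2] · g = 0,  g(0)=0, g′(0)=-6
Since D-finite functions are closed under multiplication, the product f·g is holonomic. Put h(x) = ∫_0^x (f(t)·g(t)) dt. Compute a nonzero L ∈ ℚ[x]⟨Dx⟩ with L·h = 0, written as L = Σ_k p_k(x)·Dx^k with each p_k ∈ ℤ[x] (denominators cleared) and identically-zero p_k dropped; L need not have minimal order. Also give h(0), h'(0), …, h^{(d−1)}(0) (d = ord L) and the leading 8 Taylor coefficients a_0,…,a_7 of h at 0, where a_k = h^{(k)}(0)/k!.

L = (-1112 - 1248·x + 7344·x^2 + 27648·x^3 + 20736·x^4)·Dx + (-48 + 2160·x + 10368·x^2 + 10368·x^3)·Dx^2 + (-250 + 240·x + 4968·x^2 + 13824·x^3 + 10368·x^4)·Dx^3 + (-12 + 540·x + 2592·x^2 + 2592·x^3)·Dx^4 + (7 + 138·x + 783·x^2 + 1728·x^3 + 1296·x^4)·Dx^5  (order 5).
h: a_k = 0, 0, -9, 9, -9/2, 27/2, -163/5, 72, …
ICs: h(0) = 0, h′(0) = 0, h′′(0) = -18, h′′′(0) = 54, h′′′′(0) = -108.

f: a_k = 3, 0, -6, 0, 2, 0, -4/15, 0, …
g: a_k = 0, -6, 9, -18, 81/2, -486/5, 243, -4374/7, …
Sym-product of L_f,L_g gives L₀ (≤ ord 4).
∫: right-multiply L₀ by Dx.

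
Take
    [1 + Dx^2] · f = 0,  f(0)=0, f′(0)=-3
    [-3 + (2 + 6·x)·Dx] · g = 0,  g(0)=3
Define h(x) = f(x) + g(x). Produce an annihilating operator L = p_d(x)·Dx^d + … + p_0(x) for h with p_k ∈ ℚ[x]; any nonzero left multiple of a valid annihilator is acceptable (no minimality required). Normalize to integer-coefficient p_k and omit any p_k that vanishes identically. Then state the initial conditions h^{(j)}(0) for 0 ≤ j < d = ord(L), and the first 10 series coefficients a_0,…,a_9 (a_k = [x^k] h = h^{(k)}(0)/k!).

L = (-93 - 72·x - 108·x^2) + (-10 + 18·x + 216·x^2 + 216·x^3)·Dx + (-93 - 72·x - 108·x^2)·Dx^2 + (-10 + 18·x + 216·x^2 + 216·x^3)·Dx^3  (order 3).
h: a_k = 3, 3/2, -27/8, 89/16, -1215/128, 25483/1280, -45927/1024, 22733993/215040, -8444007/32768, 39897932563/61931520, …
ICs: h(0) = 3, h′(0) = 3/2, h′′(0) = -27/4.

f: a_k = 0, -3, 0, 1/2, 0, -1/40, 0, 1/1680, 0, -1/120960, …
g: a_k = 3, 9/2, -27/8, 81/16, -1215/128, 5103/256, -45927/1024, 216513/2048, -8444007/32768, 42220035/65536, …
h₀=f+g: left-lcm gives L₀, ord ≤ 3.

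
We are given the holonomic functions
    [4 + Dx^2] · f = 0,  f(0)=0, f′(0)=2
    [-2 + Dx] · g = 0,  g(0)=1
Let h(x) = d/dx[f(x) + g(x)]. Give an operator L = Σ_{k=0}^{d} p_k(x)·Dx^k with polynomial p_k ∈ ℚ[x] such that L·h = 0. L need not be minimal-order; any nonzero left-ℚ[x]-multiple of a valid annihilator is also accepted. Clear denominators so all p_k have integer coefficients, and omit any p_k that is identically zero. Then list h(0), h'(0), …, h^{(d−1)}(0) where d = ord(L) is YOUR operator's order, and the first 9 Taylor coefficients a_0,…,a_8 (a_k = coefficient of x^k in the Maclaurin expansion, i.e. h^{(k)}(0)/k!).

f: a_k = 0, 2, 0, -4/3, 0, 4/15, 0, -8/315, 0, …
g: a_k = 1, 2, 2, 4/3, 2/3, 4/15, 4/45, 8/315, 2/315, …
Sum ⇒ L₀ = lclm(L_f,L_g) in ℚ(x)⟨Dx⟩.
Differentiate: ansatz ord ≤ ord L₀ ⇒ L.
L = 8 - 4·Dx + 2·Dx^2 - Dx^3  (order 3).
h: a_k = 4, 4, 0, 8/3, 8/3, 8/15, 0, 16/315, 8/315, …
ICs: h(0) = 4, h′(0) = 4, h′′(0) = 0.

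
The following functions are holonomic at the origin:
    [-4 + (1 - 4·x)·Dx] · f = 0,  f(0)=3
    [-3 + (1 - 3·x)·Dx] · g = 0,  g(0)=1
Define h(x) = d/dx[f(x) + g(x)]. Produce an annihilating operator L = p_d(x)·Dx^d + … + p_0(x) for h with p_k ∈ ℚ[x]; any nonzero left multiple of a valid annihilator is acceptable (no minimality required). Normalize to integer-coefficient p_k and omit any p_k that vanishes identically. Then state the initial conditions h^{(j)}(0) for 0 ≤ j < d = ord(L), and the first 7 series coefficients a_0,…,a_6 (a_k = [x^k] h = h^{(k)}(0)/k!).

f: a_k = 3, 12, 48, 192, 768, 3072, 12288, …
g: a_k = 1, 3, 9, 27, 81, 243, 729, …
Weyl lclm of L_f,L_g ⇒ L₀ (ord ≤ 2).
Differentiate: ansatz ord ≤ ord L₀ ⇒ L.
L = 72 + (-21 + 72·x)·Dx + (1 - 7·x + 12·x^2)·Dx^2  (order 2).
h: a_k = 15, 114, 657, 3396, 16575, 78102, 359373, …
ICs: h(0) = 15, h′(0) = 114.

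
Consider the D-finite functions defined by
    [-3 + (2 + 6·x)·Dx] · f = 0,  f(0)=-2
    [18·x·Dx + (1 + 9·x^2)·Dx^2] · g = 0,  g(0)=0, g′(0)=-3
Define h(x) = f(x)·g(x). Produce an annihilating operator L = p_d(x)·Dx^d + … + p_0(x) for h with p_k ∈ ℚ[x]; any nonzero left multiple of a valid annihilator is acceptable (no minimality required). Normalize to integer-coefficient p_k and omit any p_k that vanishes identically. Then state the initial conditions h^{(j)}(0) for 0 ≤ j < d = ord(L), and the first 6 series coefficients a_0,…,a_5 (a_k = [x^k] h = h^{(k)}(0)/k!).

f: a_k = -2, -3, 9/4, -27/8, 405/64, -1701/128, …
g: a_k = 0, -3, 0, 9, 0, -243/5, …
f·g: L₀ = L_f ⊗_s L_g, ord ≤ 1·2.
L = (27 - 108·x - 81·x^2) + (-12 + 36·x + 324·x^2 + 324·x^3)·Dx + (4 + 24·x + 72·x^2 + 216·x^3 + 324·x^4)·Dx^2  (order 2).
h: a_k = 0, 6, 9, -99/4, -135/8, 31509/320, …
ICs: h(0) = 0, h′(0) = 6.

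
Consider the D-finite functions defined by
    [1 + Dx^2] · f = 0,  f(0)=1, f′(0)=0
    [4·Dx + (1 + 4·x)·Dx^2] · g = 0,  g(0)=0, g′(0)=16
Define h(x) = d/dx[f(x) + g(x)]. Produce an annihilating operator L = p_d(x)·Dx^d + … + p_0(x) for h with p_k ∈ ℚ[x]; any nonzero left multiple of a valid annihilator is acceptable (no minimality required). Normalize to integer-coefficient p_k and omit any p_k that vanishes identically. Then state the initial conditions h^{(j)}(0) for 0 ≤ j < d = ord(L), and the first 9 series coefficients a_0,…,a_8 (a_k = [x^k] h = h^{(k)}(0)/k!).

f: a_k = 1, 0, -1/2, 0, 1/24, 0, -1/720, 0, 1/40320, …
g: a_k = 0, 16, -32, 256/3, -256, 4096/5, -8192/3, 65536/7, -32768, …
f+g: L₀ = lclm(L_f,L_g), ord ≤ 2+2.
Differentiate: ansatz ord ≤ ord L₀ ⇒ L.
L = (388 + 32·x + 64·x^2) + (33 + 140·x + 48·x^2 + 64·x^3)·Dx + (388 + 32·x + 64·x^2)·Dx^2 + (33 + 140·x + 48·x^2 + 64·x^3)·Dx^3  (order 3).
h: a_k = 16, -65, 256, -6143/6, 4096, -1966081/120, 65536, -1321205759/5040, 1048576, …
ICs: h(0) = 16, h′(0) = -65, h′′(0) = 512.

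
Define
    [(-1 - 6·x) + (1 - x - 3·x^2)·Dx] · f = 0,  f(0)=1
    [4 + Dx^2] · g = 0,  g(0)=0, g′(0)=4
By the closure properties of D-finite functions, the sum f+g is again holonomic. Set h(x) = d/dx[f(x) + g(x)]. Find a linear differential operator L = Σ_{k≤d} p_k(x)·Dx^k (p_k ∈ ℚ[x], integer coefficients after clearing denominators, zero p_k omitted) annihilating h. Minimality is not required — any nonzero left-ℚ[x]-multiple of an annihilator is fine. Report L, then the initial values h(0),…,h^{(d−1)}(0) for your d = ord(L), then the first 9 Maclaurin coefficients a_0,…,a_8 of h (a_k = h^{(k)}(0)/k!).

L = (976 + 5056·x + 17104·x^2 + 11760·x^3 + 18720·x^4 + 3888·x^5 + 3888·x^6) + (-92 - 516·x + 372·x^2 + 1232·x^3 + 2280·x^4 + 3240·x^5 + 1512·x^6 + 1296·x^7)·Dx + (244 + 1264·x + 4276·x^2 + 2940·x^3 + 4680·x^4 + 972·x^5 + 972·x^6)·Dx^2 + (-23 - 129·x + 93·x^2 + 308·x^3 + 570·x^4 + 810·x^5 + 378·x^6 + 324·x^7)·Dx^3  (order 3).
h: a_k = 5, 8, 13, 76, 608/3, 582, 68339/45, 4064, 3285773/315, …
ICs: h(0) = 5, h′(0) = 8, h′′(0) = 26.

f: a_k = 1, 1, 4, 7, 19, 40, 97, 217, 508, …
g: a_k = 0, 4, 0, -8/3, 0, 8/15, 0, -16/315, 0, …
h₀=f+g: left-lcm gives L₀, ord ≤ 3.
Derive L from L₀ (diff closure).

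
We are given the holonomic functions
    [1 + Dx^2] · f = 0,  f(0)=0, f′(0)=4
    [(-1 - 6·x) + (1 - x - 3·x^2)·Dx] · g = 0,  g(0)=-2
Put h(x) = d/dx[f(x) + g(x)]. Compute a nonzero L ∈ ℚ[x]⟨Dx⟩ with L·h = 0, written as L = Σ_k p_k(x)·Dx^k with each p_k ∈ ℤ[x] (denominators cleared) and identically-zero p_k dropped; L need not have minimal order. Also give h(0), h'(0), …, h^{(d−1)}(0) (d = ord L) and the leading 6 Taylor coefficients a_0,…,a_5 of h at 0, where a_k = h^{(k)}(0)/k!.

L = (464 + 2522·x + 8618·x^2 + 6330·x^3 + 9630·x^4 + 486·x^5 + 486·x^6) + (-43 - 249·x + 114·x^2 + 559·x^3 + 1500·x^4 + 1863·x^5 + 189·x^6 + 162·x^7)·Dx + (464 + 2522·x + 8618·x^2 + 6330·x^3 + 9630·x^4 + 486·x^5 + 486·x^6)·Dx^2 + (-43 - 249·x + 114·x^2 + 559·x^3 + 1500·x^4 + 1863·x^5 + 189·x^6 + 162·x^7)·Dx^3  (order 3).
h: a_k = 2, -16, -44, -152, -2399/6, -1164, …
ICs: h(0) = 2, h′(0) = -16, h′′(0) = -88.

f: a_k = 0, 4, 0, -2/3, 0, 1/30, …
g: a_k = -2, -2, -8, -14, -38, -80, …
L₀ := lclm(L_f,L_g); ord L₀ ≤ 2+1.
h=h₀': d/dx-closure on L₀ ⇒ L.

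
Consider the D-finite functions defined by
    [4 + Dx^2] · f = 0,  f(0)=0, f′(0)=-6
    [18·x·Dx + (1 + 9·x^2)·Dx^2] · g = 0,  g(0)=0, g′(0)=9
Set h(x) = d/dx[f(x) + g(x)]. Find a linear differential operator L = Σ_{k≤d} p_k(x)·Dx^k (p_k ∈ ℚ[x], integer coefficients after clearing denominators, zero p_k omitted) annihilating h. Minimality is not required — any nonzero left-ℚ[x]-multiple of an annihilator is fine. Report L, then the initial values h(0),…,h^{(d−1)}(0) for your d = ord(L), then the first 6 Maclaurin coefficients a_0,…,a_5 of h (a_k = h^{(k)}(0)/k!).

L = (-3744·x + 37584·x^3 + 11664·x^5) + (-28 + 864·x^2 + 10692·x^4 + 5832·x^6)·Dx + (-936·x + 9396·x^3 + 2916·x^5)·Dx^2 + (-7 + 216·x^2 + 2673·x^4 + 1458·x^6)·Dx^3  (order 3).
h: a_k = 3, 0, -69, 0, 725, 0, …
ICs: h(0) = 3, h′(0) = 0, h′′(0) = -138.

f: a_k = 0, -6, 0, 4, 0, -4/5, …
g: a_k = 0, 9, 0, -27, 0, 729/5, …
Weyl lclm of L_f,L_g ⇒ L₀ (ord ≤ 4).
h₀' ⇒ L via d/dx closure of L₀.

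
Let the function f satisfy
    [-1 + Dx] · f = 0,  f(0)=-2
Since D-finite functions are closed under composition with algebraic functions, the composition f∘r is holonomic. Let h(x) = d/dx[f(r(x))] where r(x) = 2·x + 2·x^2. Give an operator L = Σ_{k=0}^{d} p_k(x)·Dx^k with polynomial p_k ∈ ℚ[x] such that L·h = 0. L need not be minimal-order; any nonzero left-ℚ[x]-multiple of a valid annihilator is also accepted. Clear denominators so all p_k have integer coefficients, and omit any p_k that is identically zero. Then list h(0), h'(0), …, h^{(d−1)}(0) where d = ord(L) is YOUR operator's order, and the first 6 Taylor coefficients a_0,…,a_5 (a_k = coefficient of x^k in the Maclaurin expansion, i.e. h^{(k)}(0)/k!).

f: a_k = -2, -2, -1, -1/3, -1/12, -1/60, …
f∘r: x↦r, Dx↦Dx/r' in L_f ⇒ L₀.
h₀' ⇒ L via d/dx closure of L₀.
L = (4 + 8·x + 8·x^2) + (-1 - 2·x)·Dx  (order 1).
h: a_k = -4, -16, -32, -160/3, -208/3, -1216/15, …
ICs: h(0) = -4.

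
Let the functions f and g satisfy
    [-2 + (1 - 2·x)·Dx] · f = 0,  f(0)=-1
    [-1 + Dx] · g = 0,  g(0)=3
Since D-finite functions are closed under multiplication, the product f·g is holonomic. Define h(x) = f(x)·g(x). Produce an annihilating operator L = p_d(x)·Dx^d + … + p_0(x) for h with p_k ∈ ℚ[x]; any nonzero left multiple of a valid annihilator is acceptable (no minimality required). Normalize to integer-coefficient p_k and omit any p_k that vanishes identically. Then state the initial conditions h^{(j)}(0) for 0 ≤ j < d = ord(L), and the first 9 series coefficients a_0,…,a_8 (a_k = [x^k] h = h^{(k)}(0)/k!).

f: a_k = -1, -2, -4, -8, -16, -32, -64, -128, -256, …
g: a_k = 3, 3, 3/2, 1/2, 1/8, 1/40, 1/240, 1/1680, 1/13440, …
h₀=f·g: eliminate ⇒ L₀, order ≤ 1·1.
L = (3 - 2·x) + (-1 + 2·x)·Dx  (order 1).
h: a_k = -3, -9, -39/2, -79/2, -633/8, -6331/40, -75973/240, -354541/560, -17017969/13440, …
ICs: h(0) = -3.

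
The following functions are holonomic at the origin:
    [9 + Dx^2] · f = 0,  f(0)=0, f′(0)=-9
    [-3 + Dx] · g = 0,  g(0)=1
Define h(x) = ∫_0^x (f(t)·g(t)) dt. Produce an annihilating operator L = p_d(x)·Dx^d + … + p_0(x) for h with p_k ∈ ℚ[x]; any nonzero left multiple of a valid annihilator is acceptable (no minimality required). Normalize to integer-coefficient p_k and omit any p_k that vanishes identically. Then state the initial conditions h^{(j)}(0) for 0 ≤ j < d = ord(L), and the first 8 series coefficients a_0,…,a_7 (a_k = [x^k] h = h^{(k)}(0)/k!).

f: a_k = 0, -9, 0, 27/2, 0, -243/40, 0, 729/560, …
g: a_k = 1, 3, 9/2, 9/2, 27/8, 81/40, 81/80, 243/560, …
L₀ := L_f ⊗_s L_g (sym. prod.), ord ≤ 2.
Integrate: L := L₀·Dx.
L = 18·Dx - 6·Dx^2 + Dx^3  (order 3).
h: a_k = 0, 0, -9/2, -9, -27/4, 0, 81/20, 243/70, …
ICs: h(0) = 0, h′(0) = 0, h′′(0) = -9.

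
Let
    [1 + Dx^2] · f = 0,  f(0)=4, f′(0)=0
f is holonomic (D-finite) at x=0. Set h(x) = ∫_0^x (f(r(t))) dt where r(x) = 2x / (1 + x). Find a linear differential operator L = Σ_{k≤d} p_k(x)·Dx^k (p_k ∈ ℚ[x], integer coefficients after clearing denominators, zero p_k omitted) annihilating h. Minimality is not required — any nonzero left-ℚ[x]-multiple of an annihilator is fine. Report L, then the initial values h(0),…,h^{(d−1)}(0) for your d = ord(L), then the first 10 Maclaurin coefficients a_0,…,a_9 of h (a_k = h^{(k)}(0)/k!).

f: a_k = 4, 0, -2, 0, 1/6, 0, -1/180, 0, 1/10080, 0, …
f∘r: x↦r, Dx↦Dx/r' in L_f ⇒ L₀.
h=∫₀ˣh₀: take L = L₀·Dx.
L = 4·Dx + (2 + 6·x + 6·x^2 + 2·x^3)·Dx^2 + (1 + 4·x + 6·x^2 + 4·x^3 + x^4)·Dx^3  (order 3).
h: a_k = 0, 4, 0, -8/3, 4, -64/15, 32/9, -88/45, -2/5, 9416/2835, …
ICs: h(0) = 0, h′(0) = 4, h′′(0) = 0.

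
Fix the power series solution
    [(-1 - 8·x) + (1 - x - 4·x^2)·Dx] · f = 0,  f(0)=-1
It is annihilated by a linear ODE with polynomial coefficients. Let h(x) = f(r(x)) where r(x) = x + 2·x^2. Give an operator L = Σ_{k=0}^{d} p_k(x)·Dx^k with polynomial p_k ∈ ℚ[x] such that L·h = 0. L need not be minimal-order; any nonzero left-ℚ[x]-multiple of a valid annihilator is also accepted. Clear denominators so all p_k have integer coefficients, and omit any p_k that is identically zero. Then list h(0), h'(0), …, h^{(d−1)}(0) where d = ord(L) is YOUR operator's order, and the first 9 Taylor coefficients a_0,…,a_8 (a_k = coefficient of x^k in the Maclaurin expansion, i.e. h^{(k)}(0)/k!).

L = (1 + 12·x + 48·x^2 + 64·x^3) + (-1 + x + 6·x^2 + 16·x^3 + 16·x^4)·Dx  (order 1).
h: a_k = -1, -1, -7, -29, -103, -405, -1599, -6141, -23863, …
ICs: h(0) = -1.

f: a_k = -1, -1, -5, -9, -29, -65, -181, -441, -1165, …
h₀=f(r): pull back L_f along r ⇒ L₀.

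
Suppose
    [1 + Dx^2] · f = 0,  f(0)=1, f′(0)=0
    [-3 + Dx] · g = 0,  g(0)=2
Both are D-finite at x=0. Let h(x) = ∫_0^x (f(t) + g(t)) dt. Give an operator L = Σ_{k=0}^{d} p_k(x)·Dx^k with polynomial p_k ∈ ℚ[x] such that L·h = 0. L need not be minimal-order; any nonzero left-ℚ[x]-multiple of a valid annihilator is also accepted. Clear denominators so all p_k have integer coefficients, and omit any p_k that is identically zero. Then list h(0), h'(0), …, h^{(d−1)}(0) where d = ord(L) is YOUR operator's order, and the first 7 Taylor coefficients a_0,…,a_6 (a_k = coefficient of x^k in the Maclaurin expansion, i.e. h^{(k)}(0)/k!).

f: a_k = 1, 0, -1/2, 0, 1/24, 0, -1/720, …
g: a_k = 2, 6, 9, 9, 27/4, 81/20, 81/40, …
Weyl lclm of L_f,L_g ⇒ L₀ (ord ≤ 3).
∫: right-multiply L₀ by Dx.
L = -3·Dx + Dx^2 - 3·Dx^3 + Dx^4  (order 4).
h: a_k = 0, 3, 3, 17/6, 9/4, 163/120, 27/40, …
ICs: h(0) = 0, h′(0) = 3, h′′(0) = 6, h′′′(0) = 17.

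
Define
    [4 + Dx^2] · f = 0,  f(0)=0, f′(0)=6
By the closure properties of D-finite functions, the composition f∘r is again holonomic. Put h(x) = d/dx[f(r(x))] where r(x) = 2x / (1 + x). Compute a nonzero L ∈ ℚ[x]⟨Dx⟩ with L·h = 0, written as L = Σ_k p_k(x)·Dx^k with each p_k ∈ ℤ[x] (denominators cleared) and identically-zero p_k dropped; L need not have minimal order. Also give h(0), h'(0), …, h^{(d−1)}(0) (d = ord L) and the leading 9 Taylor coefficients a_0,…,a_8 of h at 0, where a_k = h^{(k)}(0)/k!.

f: a_k = 0, 6, 0, -4, 0, 4/5, 0, -8/105, 0, …
h₀=f(r): pull back L_f along r ⇒ L₀.
Differentiate: ansatz ord ≤ ord L₀ ⇒ L.
L = (22 + 12·x + 6·x^2) + (6 + 18·x + 18·x^2 + 6·x^3)·Dx + (1 + 4·x + 6·x^2 + 4·x^3 + x^4)·Dx^2  (order 2).
h: a_k = 12, -24, -60, 336, -772, 1080, -9844/15, -20128/15, 120412/21, …
ICs: h(0) = 12, h′(0) = -24.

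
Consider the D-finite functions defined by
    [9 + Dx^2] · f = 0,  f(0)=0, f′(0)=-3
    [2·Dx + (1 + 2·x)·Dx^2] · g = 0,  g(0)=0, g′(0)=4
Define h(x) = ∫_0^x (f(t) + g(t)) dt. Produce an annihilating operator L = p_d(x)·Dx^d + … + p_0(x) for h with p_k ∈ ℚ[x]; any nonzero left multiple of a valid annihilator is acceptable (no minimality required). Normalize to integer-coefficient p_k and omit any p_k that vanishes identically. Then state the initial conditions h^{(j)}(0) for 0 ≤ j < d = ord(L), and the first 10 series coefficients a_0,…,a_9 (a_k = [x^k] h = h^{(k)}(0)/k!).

L = (594 + 648·x + 648·x^2)·Dx^2 + (153 + 630·x + 972·x^2 + 648·x^3)·Dx^3 + (66 + 72·x + 72·x^2)·Dx^4 + (17 + 70·x + 108·x^2 + 72·x^3)·Dx^5  (order 5).
h: a_k = 0, 0, 1/2, -4/3, 59/24, -8/5, 431/240, -64/21, 20723/4480, -64/9, …
ICs: h(0) = 0, h′(0) = 0, h′′(0) = 1, h′′′(0) = -8, h′′′′(0) = 59.

f: a_k = 0, -3, 0, 9/2, 0, -81/40, 0, 243/560, 0, -243/4480, …
g: a_k = 0, 4, -4, 16/3, -8, 64/5, -64/3, 256/7, -64, 1024/9, …
Weyl lclm of L_f,L_g ⇒ L₀ (ord ≤ 4).
h=∫h₀ ⇒ L = L₀·Dx.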